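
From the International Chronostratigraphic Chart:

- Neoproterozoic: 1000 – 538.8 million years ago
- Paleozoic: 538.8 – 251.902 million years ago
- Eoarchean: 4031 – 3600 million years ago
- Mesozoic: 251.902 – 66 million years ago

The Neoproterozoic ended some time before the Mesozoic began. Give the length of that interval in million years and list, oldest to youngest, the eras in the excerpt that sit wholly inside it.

286.898 million years; Paleozoic

The Neoproterozoic closes at 538.8 Ma and the Mesozoic opens at 251.902 Ma, so the interval is 538.8 − 251.902 = 286.898 Myr.
An era fits inside if it starts at or after 538.8 Ma and ends at or before 251.902 Ma; oldest first that gives Paleozoic.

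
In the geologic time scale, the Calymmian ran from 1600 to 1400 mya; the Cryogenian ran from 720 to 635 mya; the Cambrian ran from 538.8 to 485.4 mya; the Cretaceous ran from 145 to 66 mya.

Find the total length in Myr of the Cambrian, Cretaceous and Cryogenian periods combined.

217.4 million years

Duration is start − end for each: (538.8 − 485.4) + (145 − 66) + (720 − 635).
That is 53.4 + 79 + 85, which totals 217.4 million years.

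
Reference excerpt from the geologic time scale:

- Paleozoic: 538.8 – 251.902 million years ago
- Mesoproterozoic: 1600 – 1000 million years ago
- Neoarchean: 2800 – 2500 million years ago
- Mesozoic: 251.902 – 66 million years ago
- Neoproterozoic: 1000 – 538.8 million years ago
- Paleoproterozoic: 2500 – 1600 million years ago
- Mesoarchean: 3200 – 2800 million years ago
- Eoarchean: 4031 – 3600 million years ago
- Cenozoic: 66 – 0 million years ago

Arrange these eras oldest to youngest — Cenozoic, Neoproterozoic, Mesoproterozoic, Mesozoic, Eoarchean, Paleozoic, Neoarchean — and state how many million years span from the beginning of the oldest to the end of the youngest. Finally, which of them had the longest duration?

Start ages (Ma): Eoarchean 4031, Neoarchean 2800, Mesoproterozoic 1600, Neoproterozoic 1000, Paleozoic 538.8, Mesozoic 251.902, Cenozoic 66.
Ordered oldest to youngest: Eoarchean, Neoarchean, Mesoproterozoic, Neoproterozoic, Paleozoic, Mesozoic, Cenozoic.
Span = 4031 − 0 = 4031 Myr.
Durations: Mesoproterozoic 600, Eoarchean 431, Neoarchean 300, Paleozoic 286.898, Mesozoic 185.902, Neoproterozoic 461.2, Cenozoic 66 → longest is Mesoproterozoic (600 Myr).

Eoarchean, Neoarchean, Mesoproterozoic, Neoproterozoic, Paleozoic, Mesozoic, Cenozoic; total span 4031 Myr; longest is Mesoproterozoic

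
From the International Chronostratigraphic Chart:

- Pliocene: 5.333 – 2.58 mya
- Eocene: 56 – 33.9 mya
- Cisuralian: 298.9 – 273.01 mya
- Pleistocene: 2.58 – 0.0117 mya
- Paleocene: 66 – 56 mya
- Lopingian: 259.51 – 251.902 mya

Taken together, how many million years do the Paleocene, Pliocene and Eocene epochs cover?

34.853 million years

Each duration: Paleocene = 10; Pliocene = 2.753; Eocene = 22.1.
Sum: 10 + 2.753 + 22.1 = 34.853 Myr.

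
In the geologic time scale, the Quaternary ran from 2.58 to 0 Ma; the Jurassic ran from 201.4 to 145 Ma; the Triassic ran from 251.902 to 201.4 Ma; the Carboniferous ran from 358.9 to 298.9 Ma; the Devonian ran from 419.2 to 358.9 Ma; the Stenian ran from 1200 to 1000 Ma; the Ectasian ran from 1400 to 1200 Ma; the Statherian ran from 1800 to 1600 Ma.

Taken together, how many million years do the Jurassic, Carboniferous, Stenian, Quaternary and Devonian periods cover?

379.28 million years

Each duration: Jurassic = 56.4; Carboniferous = 60; Stenian = 200; Quaternary = 2.58; Devonian = 60.3.
Sum: 56.4 + 60 + 200 + 2.58 + 60.3 = 379.28 Myr.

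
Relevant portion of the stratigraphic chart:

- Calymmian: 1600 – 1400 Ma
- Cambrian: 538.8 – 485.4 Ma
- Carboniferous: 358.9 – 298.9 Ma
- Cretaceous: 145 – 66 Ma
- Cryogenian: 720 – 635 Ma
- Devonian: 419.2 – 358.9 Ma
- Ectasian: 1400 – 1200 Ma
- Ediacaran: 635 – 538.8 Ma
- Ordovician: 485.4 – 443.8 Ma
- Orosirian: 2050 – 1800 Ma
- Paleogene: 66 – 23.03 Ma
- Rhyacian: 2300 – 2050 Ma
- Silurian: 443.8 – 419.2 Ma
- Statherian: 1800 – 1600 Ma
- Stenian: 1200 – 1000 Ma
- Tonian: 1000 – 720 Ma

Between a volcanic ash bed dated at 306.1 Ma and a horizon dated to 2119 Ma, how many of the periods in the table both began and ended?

The older date is 2119 Ma and the younger is 306.1 Ma.
Periods with start < 2119 and end > 306.1 Ma: Orosirian (2050–1800), Statherian (1800–1600), Calymmian (1600–1400), Ectasian (1400–1200), Stenian (1200–1000), Tonian (1000–720), Cryogenian (720–635), Ediacaran (635–538.8), Cambrian (538.8–485.4), Ordovician (485.4–443.8), Silurian (443.8–419.2), Devonian (419.2–358.9).
That is 12 complete periods.

12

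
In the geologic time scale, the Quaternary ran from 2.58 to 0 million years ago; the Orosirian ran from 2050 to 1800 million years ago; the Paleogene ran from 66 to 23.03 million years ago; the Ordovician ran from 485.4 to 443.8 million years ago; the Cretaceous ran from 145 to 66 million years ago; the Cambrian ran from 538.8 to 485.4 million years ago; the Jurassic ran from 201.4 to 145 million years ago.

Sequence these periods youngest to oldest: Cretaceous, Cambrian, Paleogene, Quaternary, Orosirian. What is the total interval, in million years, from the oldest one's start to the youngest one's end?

Quaternary, Paleogene, Cretaceous, Cambrian, Orosirian; total span 2050 Myr

Start ages (Ma): Orosirian 2050, Cambrian 538.8, Cretaceous 145, Paleogene 66, Quaternary 2.58.
Ordered youngest to oldest: Quaternary, Paleogene, Cretaceous, Cambrian, Orosirian.
Span = 2050 − 0 = 2050 Myr.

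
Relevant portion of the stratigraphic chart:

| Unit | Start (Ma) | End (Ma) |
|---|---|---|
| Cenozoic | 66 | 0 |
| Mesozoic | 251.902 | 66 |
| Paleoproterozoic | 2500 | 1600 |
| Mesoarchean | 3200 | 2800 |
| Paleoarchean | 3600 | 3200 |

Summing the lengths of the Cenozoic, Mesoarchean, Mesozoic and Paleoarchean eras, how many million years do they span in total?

Each duration: Cenozoic = 66; Mesoarchean = 400; Mesozoic = 185.902; Paleoarchean = 400.
Sum: 66 + 400 + 185.902 + 400 = 1051.902 Myr.

1051.902 million years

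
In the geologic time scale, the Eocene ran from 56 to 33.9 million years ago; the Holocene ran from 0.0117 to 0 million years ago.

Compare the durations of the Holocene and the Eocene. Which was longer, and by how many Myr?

Eocene, by 22.0883 million years

Holocene: 0.0117 − 0 = 0.0117 Myr.
Eocene: 56 − 33.9 = 22.1 Myr.
Difference: 22.1 − 0.0117 = 22.0883 Myr, so the Eocene was longer.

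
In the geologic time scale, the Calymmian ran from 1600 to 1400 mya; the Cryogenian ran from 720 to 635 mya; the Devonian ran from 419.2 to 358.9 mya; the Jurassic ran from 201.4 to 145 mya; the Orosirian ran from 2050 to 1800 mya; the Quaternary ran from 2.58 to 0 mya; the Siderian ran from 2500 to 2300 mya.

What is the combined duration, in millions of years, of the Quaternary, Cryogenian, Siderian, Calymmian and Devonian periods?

Duration is start − end for each: (2.58 − 0) + (720 − 635) + (2500 − 2300) + (1600 − 1400) + (419.2 − 358.9).
That is 2.58 + 85 + 200 + 200 + 60.3, which totals 547.88 million years.

547.88 million years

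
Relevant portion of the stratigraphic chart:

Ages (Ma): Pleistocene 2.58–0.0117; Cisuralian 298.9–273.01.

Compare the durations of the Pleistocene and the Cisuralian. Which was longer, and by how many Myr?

Pleistocene: 2.58 − 0.0117 = 2.5683 Myr.
Cisuralian: 298.9 − 273.01 = 25.89 Myr.
Difference: 25.89 − 2.5683 = 23.3217 Myr, so the Cisuralian was longer.

Cisuralian, by 23.3217 million years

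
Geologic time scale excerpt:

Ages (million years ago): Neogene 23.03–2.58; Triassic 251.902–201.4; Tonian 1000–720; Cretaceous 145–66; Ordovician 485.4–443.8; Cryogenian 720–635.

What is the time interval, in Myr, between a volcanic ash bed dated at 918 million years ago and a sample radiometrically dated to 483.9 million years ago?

434.1 million years

918 − 483.9 = 434.1 million years.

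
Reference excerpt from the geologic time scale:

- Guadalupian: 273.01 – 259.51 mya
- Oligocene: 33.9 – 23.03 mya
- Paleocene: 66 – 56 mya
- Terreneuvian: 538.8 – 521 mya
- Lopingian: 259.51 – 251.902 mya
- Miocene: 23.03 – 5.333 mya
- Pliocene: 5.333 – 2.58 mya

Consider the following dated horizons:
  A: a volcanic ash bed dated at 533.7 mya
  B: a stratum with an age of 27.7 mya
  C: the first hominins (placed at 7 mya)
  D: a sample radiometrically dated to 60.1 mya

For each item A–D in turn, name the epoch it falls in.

A — Terreneuvian; B — Oligocene; C — Miocene; D — Paleocene

A: 533.7 Ma lies in 538.8–521 Ma, so Terreneuvian.
B: 27.7 Ma lies in 33.9–23.03 Ma, so Oligocene.
C: 7 Ma lies in 23.03–5.333 Ma, so Miocene.
D: 60.1 Ma lies in 66–56 Ma, so Paleocene.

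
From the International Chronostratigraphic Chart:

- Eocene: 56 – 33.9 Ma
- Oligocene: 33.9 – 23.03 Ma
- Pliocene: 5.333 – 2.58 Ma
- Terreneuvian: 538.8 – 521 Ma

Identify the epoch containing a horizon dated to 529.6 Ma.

529.6 Ma lies between 538.8 and 521 Ma, so it falls in the Terreneuvian.

Terreneuvian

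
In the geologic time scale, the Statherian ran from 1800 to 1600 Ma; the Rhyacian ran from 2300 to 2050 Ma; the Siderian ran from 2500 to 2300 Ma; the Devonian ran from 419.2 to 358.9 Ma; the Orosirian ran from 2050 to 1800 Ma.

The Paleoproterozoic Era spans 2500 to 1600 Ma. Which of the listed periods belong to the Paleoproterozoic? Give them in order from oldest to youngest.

Siderian, Rhyacian, Orosirian, Statherian

Periods with both bounds inside 2500–1600 Ma: Siderian (2500–2300), Rhyacian (2300–2050), Orosirian (2050–1800), Statherian (1800–1600).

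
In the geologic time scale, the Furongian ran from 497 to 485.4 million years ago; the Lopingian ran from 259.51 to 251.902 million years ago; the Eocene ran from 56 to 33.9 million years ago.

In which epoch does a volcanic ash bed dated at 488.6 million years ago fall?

488.6 Ma lies between 497 and 485.4 Ma, so it falls in the Furongian.

Furongian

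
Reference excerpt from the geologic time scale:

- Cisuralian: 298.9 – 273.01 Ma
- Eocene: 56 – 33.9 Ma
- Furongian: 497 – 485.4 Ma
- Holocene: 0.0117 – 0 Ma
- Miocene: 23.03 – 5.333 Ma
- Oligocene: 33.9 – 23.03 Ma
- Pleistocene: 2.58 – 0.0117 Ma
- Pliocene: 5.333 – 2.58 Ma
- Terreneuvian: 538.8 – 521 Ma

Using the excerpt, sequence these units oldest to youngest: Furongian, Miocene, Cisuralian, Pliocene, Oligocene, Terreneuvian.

Read off each span (Ma): Furongian 497–485.4; Miocene 23.03–5.333; Cisuralian 298.9–273.01; Pliocene 5.333–2.58; Oligocene 33.9–23.03; Terreneuvian 538.8–521.
Larger Ma is older, so oldest→youngest is Terreneuvian, Furongian, Cisuralian, Oligocene, Miocene, Pliocene.

Terreneuvian, then Furongian, then Cisuralian, then Oligocene, then Miocene, then Pliocene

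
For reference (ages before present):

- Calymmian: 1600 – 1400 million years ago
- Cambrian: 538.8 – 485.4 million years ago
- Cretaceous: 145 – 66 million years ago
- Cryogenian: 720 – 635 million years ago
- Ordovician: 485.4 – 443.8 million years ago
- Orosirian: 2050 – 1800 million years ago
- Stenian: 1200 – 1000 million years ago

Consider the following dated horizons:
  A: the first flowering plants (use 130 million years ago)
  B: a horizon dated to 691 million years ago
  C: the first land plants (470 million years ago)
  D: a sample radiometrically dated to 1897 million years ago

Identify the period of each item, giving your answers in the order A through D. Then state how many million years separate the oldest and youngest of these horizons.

A: 130 Ma lies in 145–66 Ma, so Cretaceous.
B: 691 Ma lies in 720–635 Ma, so Cryogenian.
C: 470 Ma lies in 485.4–443.8 Ma, so Ordovician.
D: 1897 Ma lies in 2050–1800 Ma, so Orosirian.
Oldest = 1897 Ma, youngest = 130 Ma → span 1767 Myr.

A — Cretaceous; B — Cryogenian; C — Ordovician; D — Orosirian; span 1767 million years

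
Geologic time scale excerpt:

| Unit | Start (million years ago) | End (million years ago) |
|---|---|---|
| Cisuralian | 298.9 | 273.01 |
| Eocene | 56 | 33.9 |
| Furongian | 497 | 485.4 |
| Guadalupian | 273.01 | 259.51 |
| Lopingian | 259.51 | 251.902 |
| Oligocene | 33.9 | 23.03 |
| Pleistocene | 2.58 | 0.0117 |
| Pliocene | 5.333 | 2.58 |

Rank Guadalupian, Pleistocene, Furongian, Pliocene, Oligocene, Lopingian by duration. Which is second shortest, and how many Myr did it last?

Durations: Guadalupian 13.5; Pleistocene 2.5683; Furongian 11.6; Pliocene 2.753; Oligocene 10.87; Lopingian 7.608 Myr.
Sorted shortest-first: Pleistocene (2.5683), Pliocene (2.753), Lopingian (7.608), Oligocene (10.87), Furongian (11.6), Guadalupian (13.5).
The second shortest is Pliocene at 2.753 Myr.

Pliocene, 2.753 million years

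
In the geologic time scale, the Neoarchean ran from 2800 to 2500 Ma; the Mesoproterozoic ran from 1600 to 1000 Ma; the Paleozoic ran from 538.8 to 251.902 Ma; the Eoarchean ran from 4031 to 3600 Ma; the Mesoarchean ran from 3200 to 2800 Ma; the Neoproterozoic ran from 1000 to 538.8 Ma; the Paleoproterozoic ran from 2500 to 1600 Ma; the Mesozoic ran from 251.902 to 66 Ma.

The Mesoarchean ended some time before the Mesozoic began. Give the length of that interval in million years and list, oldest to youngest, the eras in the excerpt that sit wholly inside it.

2548.098 million years; Neoarchean, Paleoproterozoic, Mesoproterozoic, Neoproterozoic, Paleozoic

End of Mesoarchean = 2800 Ma; start of Mesozoic = 251.902 Ma.
Gap = 2800 − 251.902 = 2548.098 Myr.
Eras wholly inside 2800–251.902 Ma: Neoarchean (2800–2500), Paleoproterozoic (2500–1600), Mesoproterozoic (1600–1000), Neoproterozoic (1000–538.8), Paleozoic (538.8–251.902).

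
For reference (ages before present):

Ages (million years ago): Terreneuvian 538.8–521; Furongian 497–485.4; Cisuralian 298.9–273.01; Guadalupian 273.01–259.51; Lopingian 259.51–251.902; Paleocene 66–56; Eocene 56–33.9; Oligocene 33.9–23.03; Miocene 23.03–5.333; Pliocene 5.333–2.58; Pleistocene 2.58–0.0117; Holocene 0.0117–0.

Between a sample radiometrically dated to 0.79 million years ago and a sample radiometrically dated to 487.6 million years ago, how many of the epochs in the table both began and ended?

8

487.6 Ma sits inside the Furongian (497–485.4) and 0.79 Ma inside the Pleistocene (2.58–0.0117); neither of those is wholly between the two dates.
The listed epochs lying completely between them are Cisuralian, Guadalupian, Lopingian, Paleocene, Eocene, Oligocene, Miocene, Pliocene — 8 in all.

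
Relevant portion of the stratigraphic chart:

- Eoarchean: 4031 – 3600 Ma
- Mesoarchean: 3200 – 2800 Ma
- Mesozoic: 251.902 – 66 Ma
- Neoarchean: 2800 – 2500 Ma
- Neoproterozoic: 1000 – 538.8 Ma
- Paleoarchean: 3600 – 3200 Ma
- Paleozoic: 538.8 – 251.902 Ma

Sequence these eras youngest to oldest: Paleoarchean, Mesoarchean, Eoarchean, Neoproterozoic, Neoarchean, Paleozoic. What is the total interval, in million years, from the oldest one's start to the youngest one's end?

Paleozoic, Neoproterozoic, Neoarchean, Mesoarchean, Paleoarchean, Eoarchean; total span 3779.098 Myr

Start ages (Ma): Eoarchean 4031, Paleoarchean 3600, Mesoarchean 3200, Neoarchean 2800, Neoproterozoic 1000, Paleozoic 538.8.
Ordered youngest to oldest: Paleozoic, Neoproterozoic, Neoarchean, Mesoarchean, Paleoarchean, Eoarchean.
Span = 4031 − 251.902 = 3779.098 Myr.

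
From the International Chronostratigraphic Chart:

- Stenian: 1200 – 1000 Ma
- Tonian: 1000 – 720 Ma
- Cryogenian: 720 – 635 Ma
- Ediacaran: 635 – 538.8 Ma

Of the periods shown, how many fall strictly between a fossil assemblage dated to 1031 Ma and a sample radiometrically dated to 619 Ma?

The older date is 1031 Ma and the younger is 619 Ma.
Periods with start < 1031 and end > 619 Ma: Tonian (1000–720), Cryogenian (720–635).
That is 2 complete periods.

2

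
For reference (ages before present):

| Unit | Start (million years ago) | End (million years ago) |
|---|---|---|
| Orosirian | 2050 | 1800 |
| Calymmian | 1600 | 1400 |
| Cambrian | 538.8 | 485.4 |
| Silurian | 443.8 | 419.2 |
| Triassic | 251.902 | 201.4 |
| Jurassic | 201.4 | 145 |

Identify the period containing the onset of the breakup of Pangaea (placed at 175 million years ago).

Jurassic

175 Ma lies between 201.4 and 145 Ma, so it falls in the Jurassic.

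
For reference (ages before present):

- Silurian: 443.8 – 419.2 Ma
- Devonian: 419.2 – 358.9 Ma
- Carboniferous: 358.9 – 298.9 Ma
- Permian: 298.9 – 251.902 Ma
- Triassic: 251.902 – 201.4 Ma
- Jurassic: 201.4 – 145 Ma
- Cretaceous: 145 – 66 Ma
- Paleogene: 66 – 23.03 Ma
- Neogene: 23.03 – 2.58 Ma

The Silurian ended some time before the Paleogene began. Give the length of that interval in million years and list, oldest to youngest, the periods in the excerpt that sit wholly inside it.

The Silurian closes at 419.2 Ma and the Paleogene opens at 66 Ma, so the interval is 419.2 − 66 = 353.2 Myr.
A period fits inside if it starts at or after 419.2 Ma and ends at or before 66 Ma; oldest first that gives Devonian, Carboniferous, Permian, Triassic, Jurassic, Cretaceous.

353.2 million years; Devonian, Carboniferous, Permian, Triassic, Jurassic, Cretaceous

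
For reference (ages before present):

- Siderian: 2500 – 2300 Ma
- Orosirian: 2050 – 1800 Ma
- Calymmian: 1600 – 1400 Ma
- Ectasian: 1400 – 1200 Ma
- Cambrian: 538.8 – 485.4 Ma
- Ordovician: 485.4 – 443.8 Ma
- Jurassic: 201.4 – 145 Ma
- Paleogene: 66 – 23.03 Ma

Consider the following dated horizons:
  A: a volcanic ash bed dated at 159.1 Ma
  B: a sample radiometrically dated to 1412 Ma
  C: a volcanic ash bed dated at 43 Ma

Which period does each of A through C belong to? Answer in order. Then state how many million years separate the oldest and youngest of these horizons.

A: 159.1 Ma lies in 201.4–145 Ma, so Jurassic.
B: 1412 Ma lies in 1600–1400 Ma, so Calymmian.
C: 43 Ma lies in 66–23.03 Ma, so Paleogene.
Oldest = 1412 Ma, youngest = 43 Ma → span 1369 Myr.

A — Jurassic; B — Calymmian; C — Paleogene; span 1369 million years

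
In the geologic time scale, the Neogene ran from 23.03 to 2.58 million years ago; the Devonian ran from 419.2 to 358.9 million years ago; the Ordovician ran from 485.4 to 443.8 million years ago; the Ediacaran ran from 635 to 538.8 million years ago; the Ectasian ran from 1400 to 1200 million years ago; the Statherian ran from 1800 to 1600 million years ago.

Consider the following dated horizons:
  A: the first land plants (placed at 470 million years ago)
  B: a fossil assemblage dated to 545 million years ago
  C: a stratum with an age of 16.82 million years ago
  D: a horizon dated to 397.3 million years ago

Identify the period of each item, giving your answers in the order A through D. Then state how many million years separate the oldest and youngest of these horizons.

A: 470 Ma lies in 485.4–443.8 Ma, so Ordovician.
B: 545 Ma lies in 635–538.8 Ma, so Ediacaran.
C: 16.82 Ma lies in 23.03–2.58 Ma, so Neogene.
D: 397.3 Ma lies in 419.2–358.9 Ma, so Devonian.
Oldest = 545 Ma, youngest = 16.82 Ma → span 528.18 Myr.

A — Ordovician; B — Ediacaran; C — Neogene; D — Devonian; span 528.18 million years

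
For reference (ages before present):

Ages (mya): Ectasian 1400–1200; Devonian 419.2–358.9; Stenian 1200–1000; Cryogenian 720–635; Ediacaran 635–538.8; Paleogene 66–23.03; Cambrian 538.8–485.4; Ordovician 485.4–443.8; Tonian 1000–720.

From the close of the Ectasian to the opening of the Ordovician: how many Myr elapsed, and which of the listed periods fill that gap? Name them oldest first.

The Ectasian closes at 1200 Ma and the Ordovician opens at 485.4 Ma, so the interval is 1200 − 485.4 = 714.6 Myr.
A period fits inside if it starts at or after 1200 Ma and ends at or before 485.4 Ma; oldest first that gives Stenian, Tonian, Cryogenian, Ediacaran, Cambrian.

714.6 million years; Stenian, Tonian, Cryogenian, Ediacaran, Cambrian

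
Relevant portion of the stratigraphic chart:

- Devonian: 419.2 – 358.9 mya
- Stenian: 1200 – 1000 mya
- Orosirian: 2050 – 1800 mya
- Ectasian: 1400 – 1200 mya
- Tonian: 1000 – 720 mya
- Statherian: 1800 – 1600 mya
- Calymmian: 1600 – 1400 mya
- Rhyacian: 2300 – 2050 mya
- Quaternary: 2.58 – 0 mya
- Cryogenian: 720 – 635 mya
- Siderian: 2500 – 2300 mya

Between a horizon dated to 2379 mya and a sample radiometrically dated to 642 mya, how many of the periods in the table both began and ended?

2379 Ma sits inside the Siderian (2500–2300) and 642 Ma inside the Cryogenian (720–635); neither of those is wholly between the two dates.
The listed periods lying completely between them are Rhyacian, Orosirian, Statherian, Calymmian, Ectasian, Stenian, Tonian — 7 in all.

7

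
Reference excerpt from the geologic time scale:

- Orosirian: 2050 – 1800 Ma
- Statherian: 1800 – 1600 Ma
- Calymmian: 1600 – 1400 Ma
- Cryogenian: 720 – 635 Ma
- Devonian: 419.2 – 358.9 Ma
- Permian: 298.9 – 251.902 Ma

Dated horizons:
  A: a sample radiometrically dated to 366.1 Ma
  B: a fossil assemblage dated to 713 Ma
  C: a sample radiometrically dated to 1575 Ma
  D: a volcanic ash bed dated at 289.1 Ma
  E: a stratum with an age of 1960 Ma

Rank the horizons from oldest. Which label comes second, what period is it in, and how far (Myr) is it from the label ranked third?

C, in the Calymmian; 862 million years to B

Larger Ma means older, so oldest first: E 1960 > C 1575 > B 713 > A 366.1 > D 289.1.
Counting 2 along gives C (1575 Ma); the excerpt puts that inside the Calymmian, 1600–1400 Ma.
Next in line is B (713 Ma), and 1575 − 713 = 862 Myr.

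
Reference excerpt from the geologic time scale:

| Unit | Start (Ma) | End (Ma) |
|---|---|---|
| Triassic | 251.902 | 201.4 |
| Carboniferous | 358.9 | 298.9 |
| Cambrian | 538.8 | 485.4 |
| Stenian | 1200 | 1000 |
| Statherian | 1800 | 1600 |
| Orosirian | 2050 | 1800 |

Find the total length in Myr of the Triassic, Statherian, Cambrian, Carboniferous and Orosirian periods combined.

Duration is start − end for each: (251.902 − 201.4) + (1800 − 1600) + (538.8 − 485.4) + (358.9 − 298.9) + (2050 − 1800).
That is 50.502 + 200 + 53.4 + 60 + 250, which totals 613.902 million years.

613.902 million years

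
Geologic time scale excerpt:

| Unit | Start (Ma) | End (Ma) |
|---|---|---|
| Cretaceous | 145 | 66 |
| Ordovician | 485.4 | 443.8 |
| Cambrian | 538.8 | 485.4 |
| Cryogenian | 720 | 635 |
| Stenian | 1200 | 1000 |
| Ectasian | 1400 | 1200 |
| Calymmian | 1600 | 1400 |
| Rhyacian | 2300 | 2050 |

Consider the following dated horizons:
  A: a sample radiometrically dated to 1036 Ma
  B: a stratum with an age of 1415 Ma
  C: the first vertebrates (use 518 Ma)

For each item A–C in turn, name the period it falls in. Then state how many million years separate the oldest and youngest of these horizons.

A — Stenian; B — Calymmian; C — Cambrian; span 897 million years

Match each age against the start–end ranges in the excerpt: A = 1036 Ma → Stenian (1200–1000); B = 1415 Ma → Calymmian (1600–1400); C = 518 Ma → Cambrian (538.8–485.4).
The largest age is 1415 Ma and the smallest is 518 Ma; their difference is 897 Myr.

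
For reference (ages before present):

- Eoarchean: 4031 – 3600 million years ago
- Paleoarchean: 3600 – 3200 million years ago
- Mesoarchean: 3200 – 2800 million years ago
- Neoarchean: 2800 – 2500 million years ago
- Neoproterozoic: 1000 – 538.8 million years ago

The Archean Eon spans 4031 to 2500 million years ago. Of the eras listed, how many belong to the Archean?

Eras inside 4031–2500 Ma: Eoarchean, Paleoarchean, Mesoarchean, Neoarchean — 4 in total.

4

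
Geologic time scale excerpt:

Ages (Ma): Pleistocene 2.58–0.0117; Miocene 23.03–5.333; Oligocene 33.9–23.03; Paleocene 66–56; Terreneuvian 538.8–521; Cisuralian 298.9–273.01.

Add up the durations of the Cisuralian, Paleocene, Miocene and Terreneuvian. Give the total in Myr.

71.387 million years

Duration is start − end for each: (298.9 − 273.01) + (66 − 56) + (23.03 − 5.333) + (538.8 − 521).
That is 25.89 + 10 + 17.697 + 17.8, which totals 71.387 million years.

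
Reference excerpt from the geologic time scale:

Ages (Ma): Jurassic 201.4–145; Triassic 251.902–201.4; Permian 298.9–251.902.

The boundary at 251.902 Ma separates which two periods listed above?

Permian and Triassic

The Permian ends at 251.902 Ma and the Triassic begins at 251.902 Ma, so they share that boundary.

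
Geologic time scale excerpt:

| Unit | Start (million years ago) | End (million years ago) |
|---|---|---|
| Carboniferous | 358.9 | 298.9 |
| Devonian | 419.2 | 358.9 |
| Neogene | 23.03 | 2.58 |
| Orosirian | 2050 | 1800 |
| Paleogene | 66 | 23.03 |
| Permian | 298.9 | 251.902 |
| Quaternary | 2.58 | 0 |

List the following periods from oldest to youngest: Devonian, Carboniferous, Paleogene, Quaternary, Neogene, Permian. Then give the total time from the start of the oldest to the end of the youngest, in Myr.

Start ages (Ma): Devonian 419.2, Carboniferous 358.9, Permian 298.9, Paleogene 66, Neogene 23.03, Quaternary 2.58.
Ordered oldest to youngest: Devonian, Carboniferous, Permian, Paleogene, Neogene, Quaternary.
Span = 419.2 − 0 = 419.2 Myr.

Devonian → Carboniferous → Permian → Paleogene → Neogene → Quaternary; total span 419.2 Myr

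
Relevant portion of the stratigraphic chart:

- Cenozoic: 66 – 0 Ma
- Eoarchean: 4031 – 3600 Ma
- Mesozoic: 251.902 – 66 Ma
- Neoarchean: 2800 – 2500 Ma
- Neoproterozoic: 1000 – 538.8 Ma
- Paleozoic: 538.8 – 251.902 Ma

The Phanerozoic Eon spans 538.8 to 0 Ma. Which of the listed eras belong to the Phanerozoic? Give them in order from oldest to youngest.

Paleozoic, Mesozoic, Cenozoic

Eras with both bounds inside 538.8–0 Ma: Paleozoic (538.8–251.902), Mesozoic (251.902–66), Cenozoic (66–0).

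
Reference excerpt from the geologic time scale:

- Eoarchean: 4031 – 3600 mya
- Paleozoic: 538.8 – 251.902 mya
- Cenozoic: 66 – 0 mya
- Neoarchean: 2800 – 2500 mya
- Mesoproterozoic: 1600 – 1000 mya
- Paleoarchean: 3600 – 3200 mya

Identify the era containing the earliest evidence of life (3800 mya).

Eoarchean

3800 Ma lies between 4031 and 3600 Ma, so it falls in the Eoarchean.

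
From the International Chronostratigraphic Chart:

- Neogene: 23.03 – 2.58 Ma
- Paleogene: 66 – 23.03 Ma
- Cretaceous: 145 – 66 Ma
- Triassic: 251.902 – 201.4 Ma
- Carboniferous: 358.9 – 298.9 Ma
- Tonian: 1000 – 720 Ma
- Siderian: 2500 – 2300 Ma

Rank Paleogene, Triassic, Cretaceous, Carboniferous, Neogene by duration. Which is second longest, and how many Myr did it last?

Carboniferous, 60 million years

Start − end for each: Paleogene 66 − 23.03 = 42.97; Triassic 251.902 − 201.4 = 50.502; Cretaceous 145 − 66 = 79; Carboniferous 358.9 − 298.9 = 60; Neogene 23.03 − 2.58 = 20.45.
Ranking these from longest: Cretaceous > Carboniferous > Triassic > Paleogene > Neogene.
Position 2 in that ranking is Carboniferous, which lasted 60 Myr.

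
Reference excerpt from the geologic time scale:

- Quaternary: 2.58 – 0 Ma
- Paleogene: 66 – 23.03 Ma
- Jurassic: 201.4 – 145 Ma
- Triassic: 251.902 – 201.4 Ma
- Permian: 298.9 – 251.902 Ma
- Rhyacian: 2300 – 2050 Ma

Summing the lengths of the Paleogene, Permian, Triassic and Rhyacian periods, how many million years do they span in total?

390.47 million years

Duration is start − end for each: (66 − 23.03) + (298.9 − 251.902) + (251.902 − 201.4) + (2300 − 2050).
That is 42.97 + 46.998 + 50.502 + 250, which totals 390.47 million years.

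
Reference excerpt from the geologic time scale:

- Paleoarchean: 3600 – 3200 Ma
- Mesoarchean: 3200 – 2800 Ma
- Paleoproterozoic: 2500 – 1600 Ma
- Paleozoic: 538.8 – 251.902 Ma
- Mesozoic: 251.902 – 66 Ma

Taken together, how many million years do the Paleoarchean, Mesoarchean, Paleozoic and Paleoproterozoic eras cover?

Duration is start − end for each: (3600 − 3200) + (3200 − 2800) + (538.8 − 251.902) + (2500 − 1600).
That is 400 + 400 + 286.898 + 900, which totals 1986.898 million years.

1986.898 million years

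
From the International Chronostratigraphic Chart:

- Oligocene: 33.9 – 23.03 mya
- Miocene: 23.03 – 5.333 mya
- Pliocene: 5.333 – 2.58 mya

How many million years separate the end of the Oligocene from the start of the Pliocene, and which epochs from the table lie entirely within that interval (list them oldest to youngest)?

17.697 million years; Miocene

End of Oligocene = 23.03 Ma; start of Pliocene = 5.333 Ma.
Gap = 23.03 − 5.333 = 17.697 Myr.
Epochs wholly inside 23.03–5.333 Ma: Miocene (23.03–5.333).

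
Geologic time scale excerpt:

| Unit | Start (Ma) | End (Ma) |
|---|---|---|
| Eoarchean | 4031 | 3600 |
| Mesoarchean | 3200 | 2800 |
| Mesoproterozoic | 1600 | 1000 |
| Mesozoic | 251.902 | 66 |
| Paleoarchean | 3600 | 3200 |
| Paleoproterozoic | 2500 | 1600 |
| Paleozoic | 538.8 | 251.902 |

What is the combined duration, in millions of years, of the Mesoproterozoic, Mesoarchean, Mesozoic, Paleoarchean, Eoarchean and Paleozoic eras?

Duration is start − end for each: (1600 − 1000) + (3200 − 2800) + (251.902 − 66) + (3600 − 3200) + (4031 − 3600) + (538.8 − 251.902).
That is 600 + 400 + 185.902 + 400 + 431 + 286.898, which totals 2303.8 million years.

2303.8 million years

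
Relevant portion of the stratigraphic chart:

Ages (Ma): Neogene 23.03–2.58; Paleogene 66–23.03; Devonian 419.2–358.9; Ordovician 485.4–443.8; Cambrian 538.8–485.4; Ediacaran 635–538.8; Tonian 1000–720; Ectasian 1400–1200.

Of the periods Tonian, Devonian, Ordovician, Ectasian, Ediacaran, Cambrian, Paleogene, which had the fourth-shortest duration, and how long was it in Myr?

Devonian, 60.3 million years

Durations: Tonian 280; Devonian 60.3; Ordovician 41.6; Ectasian 200; Ediacaran 96.2; Cambrian 53.4; Paleogene 42.97 Myr.
Sorted shortest-first: Ordovician (41.6), Paleogene (42.97), Cambrian (53.4), Devonian (60.3), Ediacaran (96.2), Ectasian (200), Tonian (280).
The fourth shortest is Devonian at 60.3 Myr.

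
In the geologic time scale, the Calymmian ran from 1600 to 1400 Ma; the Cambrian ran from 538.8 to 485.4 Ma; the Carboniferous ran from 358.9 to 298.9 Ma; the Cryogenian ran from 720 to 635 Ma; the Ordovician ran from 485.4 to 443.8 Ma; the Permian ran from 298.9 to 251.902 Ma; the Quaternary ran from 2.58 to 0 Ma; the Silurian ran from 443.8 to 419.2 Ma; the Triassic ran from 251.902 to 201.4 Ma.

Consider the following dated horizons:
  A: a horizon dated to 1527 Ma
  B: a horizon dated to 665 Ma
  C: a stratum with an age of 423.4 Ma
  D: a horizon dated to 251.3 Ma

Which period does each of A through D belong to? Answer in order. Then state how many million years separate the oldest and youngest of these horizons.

Match each age against the start–end ranges in the excerpt: A = 1527 Ma → Calymmian (1600–1400); B = 665 Ma → Cryogenian (720–635); C = 423.4 Ma → Silurian (443.8–419.2); D = 251.3 Ma → Triassic (251.902–201.4).
The largest age is 1527 Ma and the smallest is 251.3 Ma; their difference is 1275.7 Myr.

A — Calymmian; B — Cryogenian; C — Silurian; D — Triassic; span 1275.7 million years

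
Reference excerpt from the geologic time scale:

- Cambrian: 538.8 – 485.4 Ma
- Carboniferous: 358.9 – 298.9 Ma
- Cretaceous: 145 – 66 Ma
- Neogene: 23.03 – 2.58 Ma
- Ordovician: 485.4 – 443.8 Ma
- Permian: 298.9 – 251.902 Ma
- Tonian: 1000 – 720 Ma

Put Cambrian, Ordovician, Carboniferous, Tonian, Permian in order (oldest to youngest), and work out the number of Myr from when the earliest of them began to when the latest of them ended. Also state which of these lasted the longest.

Tonian, Cambrian, Ordovician, Carboniferous, Permian; total span 748.098 Myr; longest is Tonian

Start ages (Ma): Tonian 1000, Cambrian 538.8, Ordovician 485.4, Carboniferous 358.9, Permian 298.9.
Ordered oldest to youngest: Tonian, Cambrian, Ordovician, Carboniferous, Permian.
Span = 1000 − 251.902 = 748.098 Myr.
Durations: Carboniferous 60, Permian 46.998, Cambrian 53.4, Tonian 280, Ordovician 41.6 → longest is Tonian (280 Myr).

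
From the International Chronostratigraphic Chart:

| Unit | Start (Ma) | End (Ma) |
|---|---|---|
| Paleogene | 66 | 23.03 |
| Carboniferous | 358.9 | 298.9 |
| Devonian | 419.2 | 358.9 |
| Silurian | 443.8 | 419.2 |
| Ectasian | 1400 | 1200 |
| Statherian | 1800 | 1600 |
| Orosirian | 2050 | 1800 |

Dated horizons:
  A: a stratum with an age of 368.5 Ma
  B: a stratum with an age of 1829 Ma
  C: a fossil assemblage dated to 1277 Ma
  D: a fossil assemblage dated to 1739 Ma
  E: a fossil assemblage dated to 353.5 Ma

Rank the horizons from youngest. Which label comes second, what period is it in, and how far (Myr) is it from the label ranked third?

Smaller Ma means younger, so youngest first: E 353.5 < A 368.5 < C 1277 < D 1739 < B 1829.
Counting 2 along gives A (368.5 Ma); the excerpt puts that inside the Devonian, 419.2–358.9 Ma.
Next in line is C (1277 Ma), and 1277 − 368.5 = 908.5 Myr.

A, in the Devonian; 908.5 million years to C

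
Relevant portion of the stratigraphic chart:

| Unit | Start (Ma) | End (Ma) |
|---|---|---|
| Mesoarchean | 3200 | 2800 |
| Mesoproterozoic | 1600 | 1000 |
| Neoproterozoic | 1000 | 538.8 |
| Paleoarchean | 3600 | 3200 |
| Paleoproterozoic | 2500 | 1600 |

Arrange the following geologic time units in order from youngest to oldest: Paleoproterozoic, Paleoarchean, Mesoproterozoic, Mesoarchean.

Mesoproterozoic → Paleoproterozoic → Mesoarchean → Paleoarchean

Read off each span (Ma): Paleoproterozoic 2500–1600; Paleoarchean 3600–3200; Mesoproterozoic 1600–1000; Mesoarchean 3200–2800.
Larger Ma is older, so oldest→youngest is Paleoarchean, Mesoarchean, Paleoproterozoic, Mesoproterozoic; reverse it for youngest→oldest.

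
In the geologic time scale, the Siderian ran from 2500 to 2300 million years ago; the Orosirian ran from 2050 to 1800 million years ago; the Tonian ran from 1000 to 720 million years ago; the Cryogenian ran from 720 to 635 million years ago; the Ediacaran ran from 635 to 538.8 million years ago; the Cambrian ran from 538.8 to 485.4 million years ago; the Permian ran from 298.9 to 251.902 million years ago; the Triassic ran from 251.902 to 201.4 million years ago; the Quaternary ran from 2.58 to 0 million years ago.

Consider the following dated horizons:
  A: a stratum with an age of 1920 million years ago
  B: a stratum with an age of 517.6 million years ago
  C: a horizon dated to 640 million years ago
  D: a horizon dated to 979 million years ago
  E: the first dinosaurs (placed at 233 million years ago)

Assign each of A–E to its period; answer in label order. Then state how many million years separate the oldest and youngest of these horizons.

A: 1920 Ma lies in 2050–1800 Ma, so Orosirian.
B: 517.6 Ma lies in 538.8–485.4 Ma, so Cambrian.
C: 640 Ma lies in 720–635 Ma, so Cryogenian.
D: 979 Ma lies in 1000–720 Ma, so Tonian.
E: 233 Ma lies in 251.902–201.4 Ma, so Triassic.
Oldest = 1920 Ma, youngest = 233 Ma → span 1687 Myr.

A — Orosirian; B — Cambrian; C — Cryogenian; D — Tonian; E — Triassic; span 1687 million years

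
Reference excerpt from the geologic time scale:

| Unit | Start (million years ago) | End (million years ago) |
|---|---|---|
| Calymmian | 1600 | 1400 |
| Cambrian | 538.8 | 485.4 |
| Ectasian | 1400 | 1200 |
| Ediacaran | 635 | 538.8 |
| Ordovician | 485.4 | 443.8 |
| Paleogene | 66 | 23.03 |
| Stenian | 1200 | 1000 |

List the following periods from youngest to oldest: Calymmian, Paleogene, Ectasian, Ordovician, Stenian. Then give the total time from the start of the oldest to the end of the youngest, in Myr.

From the excerpt: Calymmian 1600–1400; Paleogene 66–23.03; Ectasian 1400–1200; Ordovician 485.4–443.8; Stenian 1200–1000 (Ma).
Larger Ma is earlier, so the oldest is Calymmian and the youngest is Paleogene; youngest to oldest: Paleogene, Ordovician, Stenian, Ectasian, Calymmian.
Oldest start 1600 minus youngest end 23.03 gives 1576.97 Myr overall.

Paleogene, Ordovician, Stenian, Ectasian, Calymmian; total span 1576.97 Myr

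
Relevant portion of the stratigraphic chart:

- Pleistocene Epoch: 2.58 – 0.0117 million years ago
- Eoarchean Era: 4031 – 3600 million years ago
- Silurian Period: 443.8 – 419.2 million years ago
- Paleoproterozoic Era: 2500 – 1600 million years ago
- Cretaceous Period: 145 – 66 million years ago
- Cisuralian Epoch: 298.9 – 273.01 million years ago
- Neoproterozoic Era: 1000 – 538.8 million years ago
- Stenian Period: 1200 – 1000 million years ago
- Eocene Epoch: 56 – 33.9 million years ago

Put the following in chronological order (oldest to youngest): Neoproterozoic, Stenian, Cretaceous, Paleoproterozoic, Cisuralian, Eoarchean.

Eoarchean, then Paleoproterozoic, then Stenian, then Neoproterozoic, then Cisuralian, then Cretaceous

The oldest of these is Eoarchean (starts 4031 Ma) and the youngest is Cretaceous (ends 66 Ma).
In between, by decreasing start age: Paleoproterozoic (2500), Stenian (1200), Neoproterozoic (1000), Cisuralian (298.9).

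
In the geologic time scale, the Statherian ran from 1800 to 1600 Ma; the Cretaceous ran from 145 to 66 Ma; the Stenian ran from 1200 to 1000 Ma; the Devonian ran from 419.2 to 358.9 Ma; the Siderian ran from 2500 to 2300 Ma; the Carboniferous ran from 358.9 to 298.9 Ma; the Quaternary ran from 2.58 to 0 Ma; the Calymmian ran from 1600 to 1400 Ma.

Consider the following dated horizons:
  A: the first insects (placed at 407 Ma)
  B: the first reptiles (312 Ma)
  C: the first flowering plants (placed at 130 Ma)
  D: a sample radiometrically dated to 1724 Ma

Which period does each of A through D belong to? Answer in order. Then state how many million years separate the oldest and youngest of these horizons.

Match each age against the start–end ranges in the excerpt: A = 407 Ma → Devonian (419.2–358.9); B = 312 Ma → Carboniferous (358.9–298.9); C = 130 Ma → Cretaceous (145–66); D = 1724 Ma → Statherian (1800–1600).
The largest age is 1724 Ma and the smallest is 130 Ma; their difference is 1594 Myr.

A — Devonian; B — Carboniferous; C — Cretaceous; D — Statherian; span 1594 million years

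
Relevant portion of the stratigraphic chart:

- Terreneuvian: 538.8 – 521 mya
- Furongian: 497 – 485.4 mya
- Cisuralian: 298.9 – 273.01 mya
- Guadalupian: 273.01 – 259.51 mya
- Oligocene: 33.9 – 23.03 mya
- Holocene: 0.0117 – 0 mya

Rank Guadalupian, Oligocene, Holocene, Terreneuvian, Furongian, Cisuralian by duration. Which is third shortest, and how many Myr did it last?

Start − end for each: Guadalupian 273.01 − 259.51 = 13.5; Oligocene 33.9 − 23.03 = 10.87; Holocene 0.0117 − 0 = 0.0117; Terreneuvian 538.8 − 521 = 17.8; Furongian 497 − 485.4 = 11.6; Cisuralian 298.9 − 273.01 = 25.89.
Ranking these from shortest: Holocene < Oligocene < Furongian < Guadalupian < Terreneuvian < Cisuralian.
Position 3 in that ranking is Furongian, which lasted 11.6 Myr.

Furongian, 11.6 million years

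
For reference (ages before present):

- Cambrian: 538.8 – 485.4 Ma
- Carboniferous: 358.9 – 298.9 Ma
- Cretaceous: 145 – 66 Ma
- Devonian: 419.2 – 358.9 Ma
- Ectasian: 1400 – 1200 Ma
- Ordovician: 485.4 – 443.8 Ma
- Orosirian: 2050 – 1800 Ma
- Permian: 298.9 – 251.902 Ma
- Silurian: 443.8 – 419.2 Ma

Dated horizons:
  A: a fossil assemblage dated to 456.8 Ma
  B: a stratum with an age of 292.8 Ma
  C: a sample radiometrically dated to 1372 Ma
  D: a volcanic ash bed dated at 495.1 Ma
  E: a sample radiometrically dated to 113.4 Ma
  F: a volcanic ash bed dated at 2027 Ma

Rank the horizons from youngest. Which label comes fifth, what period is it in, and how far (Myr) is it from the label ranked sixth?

Smaller Ma means younger, so youngest first: E 113.4 < B 292.8 < A 456.8 < D 495.1 < C 1372 < F 2027.
Counting 5 along gives C (1372 Ma); the excerpt puts that inside the Ectasian, 1400–1200 Ma.
Next in line is F (2027 Ma), and 2027 − 1372 = 655 Myr.

C, in the Ectasian; 655 million years to F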